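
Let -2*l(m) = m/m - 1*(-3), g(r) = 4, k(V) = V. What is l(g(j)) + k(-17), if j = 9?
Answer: -19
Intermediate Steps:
l(m) = -2 (l(m) = -(m/m - 1*(-3))/2 = -(1 + 3)/2 = -½*4 = -2)
l(g(j)) + k(-17) = -2 - 17 = -19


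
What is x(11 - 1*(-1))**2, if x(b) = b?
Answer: 144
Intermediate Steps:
x(11 - 1*(-1))**2 = (11 - 1*(-1))**2 = (11 + 1)**2 = 12**2 = 144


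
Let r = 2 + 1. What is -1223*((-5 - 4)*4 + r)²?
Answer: -1331847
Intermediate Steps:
r = 3
-1223*((-5 - 4)*4 + r)² = -1223*((-5 - 4)*4 + 3)² = -1223*(-9*4 + 3)² = -1223*(-36 + 3)² = -1223*(-33)² = -1223*1089 = -1331847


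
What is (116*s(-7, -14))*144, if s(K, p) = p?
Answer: -233856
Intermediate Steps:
(116*s(-7, -14))*144 = (116*(-14))*144 = -1624*144 = -233856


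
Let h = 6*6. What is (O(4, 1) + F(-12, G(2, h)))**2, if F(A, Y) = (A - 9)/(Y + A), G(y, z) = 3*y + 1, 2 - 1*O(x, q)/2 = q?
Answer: 961/25 ≈ 38.440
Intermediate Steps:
O(x, q) = 4 - 2*q
h = 36
G(y, z) = 1 + 3*y
F(A, Y) = (-9 + A)/(A + Y)
(O(4, 1) + F(-12, G(2, h)))**2 = ((4 - 2*1) + (-9 - 12)/(-12 + (1 + 3*2)))**2 = ((4 - 2) - 21/(-12 + (1 + 6)))**2 = (2 - 21/(-12 + 7))**2 = (2 - 21/(-5))**2 = (2 - 1/5*(-21))**2 = (2 + 21/5)**2 = (31/5)**2 = 961/25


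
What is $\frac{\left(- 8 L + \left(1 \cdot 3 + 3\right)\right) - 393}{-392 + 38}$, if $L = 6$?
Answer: $\frac{145}{118} \approx 1.2288$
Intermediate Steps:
$\frac{\left(- 8 L + \left(1 \cdot 3 + 3\right)\right) - 393}{-392 + 38} = \frac{\left(\left(-8\right) 6 + \left(1 \cdot 3 + 3\right)\right) - 393}{-392 + 38} = \frac{\left(-48 + \left(3 + 3\right)\right) - 393}{-354} = \left(\left(-48 + 6\right) - 393\right) \left(- \frac{1}{354}\right) = \left(-42 - 393\right) \left(- \frac{1}{354}\right) = \left(-435\right) \left(- \frac{1}{354}\right) = \frac{145}{118}$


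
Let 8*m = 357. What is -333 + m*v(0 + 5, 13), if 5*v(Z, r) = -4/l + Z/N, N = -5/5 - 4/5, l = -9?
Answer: -14153/40 ≈ -353.83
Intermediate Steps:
N = -9/5 (N = -5*⅕ - 4*⅕ = -1 - ⅘ = -9/5 ≈ -1.8000)
m = 357/8 (m = (⅛)*357 = 357/8 ≈ 44.625)
v(Z, r) = 4/45 - Z/9 (v(Z, r) = (-4/(-9) + Z/(-9/5))/5 = (-4*(-⅑) + Z*(-5/9))/5 = (4/9 - 5*Z/9)/5 = 4/45 - Z/9)
-333 + m*v(0 + 5, 13) = -333 + 357*(4/45 - (0 + 5)/9)/8 = -333 + 357*(4/45 - ⅑*5)/8 = -333 + 357*(4/45 - 5/9)/8 = -333 + (357/8)*(-7/15) = -333 - 833/40 = -14153/40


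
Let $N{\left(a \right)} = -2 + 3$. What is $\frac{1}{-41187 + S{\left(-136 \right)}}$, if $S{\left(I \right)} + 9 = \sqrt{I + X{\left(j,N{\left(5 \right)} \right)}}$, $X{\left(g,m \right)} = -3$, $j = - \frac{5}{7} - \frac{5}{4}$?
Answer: $- \frac{41196}{1697110555} - \frac{i \sqrt{139}}{1697110555} \approx -2.4274 \cdot 10^{-5} - 6.947 \cdot 10^{-9} i$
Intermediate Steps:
$N{\left(a \right)} = 1$
$j = - \frac{55}{28}$ ($j = \left(-5\right) \frac{1}{7} - \frac{5}{4} = - \frac{5}{7} - \frac{5}{4} = - \frac{55}{28} \approx -1.9643$)
$S{\left(I \right)} = -9 + \sqrt{-3 + I}$ ($S{\left(I \right)} = -9 + \sqrt{I - 3} = -9 + \sqrt{-3 + I}$)
$\frac{1}{-41187 + S{\left(-136 \right)}} = \frac{1}{-41187 - \left(9 - \sqrt{-3 - 136}\right)} = \frac{1}{-41187 - \left(9 - \sqrt{-139}\right)} = \frac{1}{-41187 - \left(9 - i \sqrt{139}\right)} = \frac{1}{-41196 + i \sqrt{139}}$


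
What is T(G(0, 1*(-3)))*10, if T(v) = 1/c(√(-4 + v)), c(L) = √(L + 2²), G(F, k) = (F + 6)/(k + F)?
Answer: 10/√(4 + I*√6) ≈ 4.4442 - 1.2526*I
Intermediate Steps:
G(F, k) = (6 + F)/(F + k)
c(L) = √(4 + L) (c(L) = √(L + 4) = √(4 + L))
T(v) = (4 + √(-4 + v))^(-½) (T(v) = 1/(√(4 + √(-4 + v))) = (4 + √(-4 + v))^(-½))
T(G(0, 1*(-3)))*10 = 10/√(4 + √(-4 + (6 + 0)/(0 + 1*(-3)))) = 10/√(4 + √(-4 + 6/(0 - 3))) = 10/√(4 + √(-4 + 6/(-3))) = 10/√(4 + √(-4 - ⅓*6)) = 10/√(4 + √(-4 - 2)) = 10/√(4 + √(-6)) = 10/√(4 + I*√6)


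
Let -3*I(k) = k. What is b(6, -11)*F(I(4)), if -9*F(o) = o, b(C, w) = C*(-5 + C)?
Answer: 8/9 ≈ 0.88889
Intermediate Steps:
I(k) = -k/3
F(o) = -o/9
b(6, -11)*F(I(4)) = (6*(-5 + 6))*(-(-1)*4/27) = (6*1)*(-1/9*(-4/3)) = 6*(4/27) = 8/9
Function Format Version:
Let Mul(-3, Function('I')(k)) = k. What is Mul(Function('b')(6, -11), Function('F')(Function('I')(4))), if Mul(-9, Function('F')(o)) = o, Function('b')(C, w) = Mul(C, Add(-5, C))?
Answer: Rational(8, 9) ≈ 0.88889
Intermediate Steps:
Function('I')(k) = Mul(Rational(-1, 3), k)
Function('F')(o) = Mul(Rational(-1, 9), o)
Mul(Function('b')(6, -11), Function('F')(Function('I')(4))) = Mul(Mul(6, Add(-5, 6)), Mul(Rational(-1, 9), Mul(Rational(-1, 3), 4))) = Mul(Mul(6, 1), Mul(Rational(-1, 9), Rational(-4, 3))) = Mul(6, Rational(4, 27)) = Rational(8, 9)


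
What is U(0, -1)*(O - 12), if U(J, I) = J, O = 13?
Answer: 0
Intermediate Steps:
U(0, -1)*(O - 12) = 0*(13 - 12) = 0*1 = 0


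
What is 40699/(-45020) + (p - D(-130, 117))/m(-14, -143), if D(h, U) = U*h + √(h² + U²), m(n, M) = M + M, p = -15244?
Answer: -5054617/6437860 + √181/22 ≈ -0.17361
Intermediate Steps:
m(n, M) = 2*M
D(h, U) = √(U² + h²) + U*h (D(h, U) = U*h + √(U² + h²) = √(U² + h²) + U*h)
40699/(-45020) + (p - D(-130, 117))/m(-14, -143) = 40699/(-45020) + (-15244 - (√(117² + (-130)²) + 117*(-130)))/((2*(-143))) = 40699*(-1/45020) + (-15244 - (√(13689 + 16900) - 15210))/(-286) = -40699/45020 + (-15244 - (√30589 - 15210))*(-1/286) = -40699/45020 + (-15244 - (13*√181 - 15210))*(-1/286) = -40699/45020 + (-15244 - (-15210 + 13*√181))*(-1/286) = -40699/45020 + (-15244 + (15210 - 13*√181))*(-1/286) = -40699/45020 + (-34 - 13*√181)*(-1/286) = -40699/45020 + (17/143 + √181/22) = -5054617/6437860 + √181/22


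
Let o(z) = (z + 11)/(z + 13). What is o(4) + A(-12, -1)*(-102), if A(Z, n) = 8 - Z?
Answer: -34665/17 ≈ -2039.1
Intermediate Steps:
o(z) = (11 + z)/(13 + z)
o(4) + A(-12, -1)*(-102) = (11 + 4)/(13 + 4) + (8 - 1*(-12))*(-102) = 15/17 + (8 + 12)*(-102) = (1/17)*15 + 20*(-102) = 15/17 - 2040 = -34665/17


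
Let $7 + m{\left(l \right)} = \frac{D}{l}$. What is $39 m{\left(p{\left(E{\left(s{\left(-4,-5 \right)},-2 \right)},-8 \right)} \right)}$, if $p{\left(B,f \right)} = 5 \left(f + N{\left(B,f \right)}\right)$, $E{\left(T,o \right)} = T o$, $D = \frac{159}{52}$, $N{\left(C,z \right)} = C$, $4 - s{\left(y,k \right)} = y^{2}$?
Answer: $- \frac{86883}{320} \approx -271.51$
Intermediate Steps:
$s{\left(y,k \right)} = 4 - y^{2}$
$D = \frac{159}{52}$ ($D = 159 \cdot \frac{1}{52} = \frac{159}{52} \approx 3.0577$)
$p{\left(B,f \right)} = 5 B + 5 f$ ($p{\left(B,f \right)} = 5 \left(f + B\right) = 5 \left(B + f\right) = 5 B + 5 f$)
$m{\left(l \right)} = -7 + \frac{159}{52 l}$
$39 m{\left(p{\left(E{\left(s{\left(-4,-5 \right)},-2 \right)},-8 \right)} \right)} = 39 \left(-7 + \frac{159}{52 \left(5 \left(4 - \left(-4\right)^{2}\right) \left(-2\right) + 5 \left(-8\right)\right)}\right) = 39 \left(-7 + \frac{159}{52 \left(5 \left(4 - 16\right) \left(-2\right) - 40\right)}\right) = 39 \left(-7 + \frac{159}{52 \left(5 \left(\left(-12\right) \left(-2\right)\right) - 40\right)}\right) = 39 \left(-7 + \frac{159}{52 \left(5 \cdot 24 - 40\right)}\right) = 39 \left(-7 + \frac{159}{52 \left(120 - 40\right)}\right) = 39 \left(-7 + \frac{159}{52 \cdot 80}\right) = 39 \left(-7 + \frac{159}{52} \cdot \frac{1}{80}\right) = 39 \left(-7 + \frac{159}{4160}\right) = 39 \left(- \frac{28961}{4160}\right) = - \frac{86883}{320}$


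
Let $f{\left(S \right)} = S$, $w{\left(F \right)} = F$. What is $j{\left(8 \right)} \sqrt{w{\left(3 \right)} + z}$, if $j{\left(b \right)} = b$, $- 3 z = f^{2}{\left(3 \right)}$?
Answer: $0$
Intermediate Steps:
$z = -3$ ($z = - \frac{3^{2}}{3} = \left(- \frac{1}{3}\right) 9 = -3$)
$j{\left(8 \right)} \sqrt{w{\left(3 \right)} + z} = 8 \sqrt{3 - 3} = 8 \sqrt{0} = 8 \cdot 0 = 0$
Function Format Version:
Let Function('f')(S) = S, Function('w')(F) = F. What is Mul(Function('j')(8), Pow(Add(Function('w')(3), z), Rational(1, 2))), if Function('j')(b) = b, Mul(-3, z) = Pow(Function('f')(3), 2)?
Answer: 0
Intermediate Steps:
z = -3 (z = Mul(Rational(-1, 3), Pow(3, 2)) = Mul(Rational(-1, 3), 9) = -3)
Mul(Function('j')(8), Pow(Add(Function('w')(3), z), Rational(1, 2))) = Mul(8, Pow(Add(3, -3), Rational(1, 2))) = Mul(8, Pow(0, Rational(1, 2))) = Mul(8, 0) = 0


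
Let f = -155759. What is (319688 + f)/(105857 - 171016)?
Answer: -163929/65159 ≈ -2.5158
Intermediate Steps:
(319688 + f)/(105857 - 171016) = (319688 - 155759)/(105857 - 171016) = 163929/(-65159) = 163929*(-1/65159) = -163929/65159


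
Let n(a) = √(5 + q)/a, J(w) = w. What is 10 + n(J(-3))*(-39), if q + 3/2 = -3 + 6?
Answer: 10 + 13*√26/2 ≈ 43.144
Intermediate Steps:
q = 3/2 (q = -3/2 + (-3 + 6) = -3/2 + 3 = 3/2 ≈ 1.5000)
n(a) = √26/(2*a) (n(a) = √(5 + 3/2)/a = √(13/2)/a = (√26/2)/a = √26/(2*a))
10 + n(J(-3))*(-39) = 10 + ((½)*√26/(-3))*(-39) = 10 + ((½)*√26*(-⅓))*(-39) = 10 - √26/6*(-39) = 10 + 13*√26/2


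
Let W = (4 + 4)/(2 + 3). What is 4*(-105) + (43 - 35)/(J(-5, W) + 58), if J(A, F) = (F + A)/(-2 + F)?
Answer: -55844/133 ≈ -419.88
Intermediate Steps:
W = 8/5 ≈ 1.6000
J(A, F) = (A + F)/(-2 + F)
4*(-105) + (43 - 35)/(J(-5, W) + 58) = 4*(-105) + (43 - 35)/((-5 + 8/5)/(-2 + 8/5) + 58) = -420 + 8/(-17/5/(-⅖) + 58) = -420 + 8/(-5/2*(-17/5) + 58) = -420 + 8/(17/2 + 58) = -420 + 8/(133/2) = -420 + 8*(2/133) = -420 + 16/133 = -55844/133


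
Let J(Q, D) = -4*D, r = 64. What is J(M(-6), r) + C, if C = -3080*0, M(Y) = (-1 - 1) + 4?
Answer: -256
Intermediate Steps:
M(Y) = 2 (M(Y) = -2 + 4 = 2)
C = 0
J(M(-6), r) + C = -4*64 + 0 = -256 + 0 = -256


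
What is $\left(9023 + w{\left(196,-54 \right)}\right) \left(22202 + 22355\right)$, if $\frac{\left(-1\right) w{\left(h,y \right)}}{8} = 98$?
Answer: $367105123$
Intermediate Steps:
$w{\left(h,y \right)} = -784$ ($w{\left(h,y \right)} = \left(-8\right) 98 = -784$)
$\left(9023 + w{\left(196,-54 \right)}\right) \left(22202 + 22355\right) = \left(9023 - 784\right) \left(22202 + 22355\right) = 8239 \cdot 44557 = 367105123$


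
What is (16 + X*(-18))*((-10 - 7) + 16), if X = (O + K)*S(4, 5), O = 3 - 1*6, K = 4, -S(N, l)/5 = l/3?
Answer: -166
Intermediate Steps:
S(N, l) = -5*l/3
O = -3 (O = 3 - 6 = -3)
X = -25/3 (X = (-3 + 4)*(-5/3*5) = 1*(-25/3) = -25/3 ≈ -8.3333)
(16 + X*(-18))*((-10 - 7) + 16) = (16 - 25/3*(-18))*((-10 - 7) + 16) = (16 + 150)*(-17 + 16) = 166*(-1) = -166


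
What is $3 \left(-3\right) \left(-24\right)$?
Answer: $216$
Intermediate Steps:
$3 \left(-3\right) \left(-24\right) = \left(-9\right) \left(-24\right) = 216$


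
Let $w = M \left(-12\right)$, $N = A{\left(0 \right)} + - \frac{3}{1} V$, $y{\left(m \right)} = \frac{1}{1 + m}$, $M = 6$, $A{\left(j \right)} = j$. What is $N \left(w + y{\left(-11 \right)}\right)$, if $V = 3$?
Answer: $\frac{6489}{10} \approx 648.9$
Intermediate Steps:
$N = -9$ ($N = 0 + - \frac{3}{1} \cdot 3 = 0 + \left(-3\right) 1 \cdot 3 = 0 - 9 = -9$)
$w = -72$ ($w = 6 \left(-12\right) = -72$)
$N \left(w + y{\left(-11 \right)}\right) = - 9 \left(-72 + \frac{1}{1 - 11}\right) = - 9 \left(-72 + \frac{1}{-10}\right) = - 9 \left(-72 - \frac{1}{10}\right) = \left(-9\right) \left(- \frac{721}{10}\right) = \frac{6489}{10}$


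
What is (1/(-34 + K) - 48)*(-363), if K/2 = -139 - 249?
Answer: 4704601/270 ≈ 17424.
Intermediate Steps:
K = -776 (K = 2*(-139 - 249) = 2*(-388) = -776)
(1/(-34 + K) - 48)*(-363) = (1/(-34 - 776) - 48)*(-363) = (1/(-810) - 48)*(-363) = (-1/810 - 48)*(-363) = -38881/810*(-363) = 4704601/270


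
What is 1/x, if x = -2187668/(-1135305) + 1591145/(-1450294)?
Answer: 1646526029670/1366326900167 ≈ 1.2051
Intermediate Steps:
x = 1366326900167/1646526029670 (x = -2187668*(-1/1135305) + 1591145*(-1/1450294) = 2187668/1135305 - 1591145/1450294 = 1366326900167/1646526029670 ≈ 0.82982)
1/x = 1/(1366326900167/1646526029670) = 1646526029670/1366326900167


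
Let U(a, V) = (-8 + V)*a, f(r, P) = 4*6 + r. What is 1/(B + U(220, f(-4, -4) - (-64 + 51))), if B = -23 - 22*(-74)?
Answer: 1/7105 ≈ 0.00014075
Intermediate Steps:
f(r, P) = 24 + r
U(a, V) = a*(-8 + V)
B = 1605 (B = -23 + 1628 = 1605)
1/(B + U(220, f(-4, -4) - (-64 + 51))) = 1/(1605 + 220*(-8 + ((24 - 4) - (-64 + 51)))) = 1/(1605 + 220*(-8 + (20 - 1*(-13)))) = 1/(1605 + 220*(-8 + (20 + 13))) = 1/(1605 + 220*(-8 + 33)) = 1/(1605 + 220*25) = 1/(1605 + 5500) = 1/7105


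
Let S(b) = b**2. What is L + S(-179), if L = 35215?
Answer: 67256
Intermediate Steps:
L + S(-179) = 35215 + (-179)**2 = 35215 + 32041 = 67256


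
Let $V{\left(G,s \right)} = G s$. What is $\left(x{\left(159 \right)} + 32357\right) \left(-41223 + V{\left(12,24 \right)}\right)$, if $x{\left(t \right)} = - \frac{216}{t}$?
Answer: $- \frac{70197343815}{53} \approx -1.3245 \cdot 10^{9}$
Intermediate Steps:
$\left(x{\left(159 \right)} + 32357\right) \left(-41223 + V{\left(12,24 \right)}\right) = \left(- \frac{216}{159} + 32357\right) \left(-41223 + 12 \cdot 24\right) = \left(\left(-216\right) \frac{1}{159} + 32357\right) \left(-41223 + 288\right) = \left(- \frac{72}{53} + 32357\right) \left(-40935\right) = \frac{1714849}{53} \left(-40935\right) = - \frac{70197343815}{53}$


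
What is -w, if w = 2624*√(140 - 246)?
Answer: -2624*I*√106 ≈ -27016.0*I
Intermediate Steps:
w = 2624*I*√106 (w = 2624*√(-106) = 2624*(I*√106) = 2624*I*√106 ≈ 27016.0*I)
-w = -2624*I*√106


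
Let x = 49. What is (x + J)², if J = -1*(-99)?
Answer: 21904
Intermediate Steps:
J = 99
(x + J)² = (49 + 99)² = 148² = 21904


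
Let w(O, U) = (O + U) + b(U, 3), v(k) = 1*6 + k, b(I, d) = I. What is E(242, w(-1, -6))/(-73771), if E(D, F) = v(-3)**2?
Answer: -9/73771 ≈ -0.00012200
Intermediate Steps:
v(k) = 6 + k
w(O, U) = O + 2*U (w(O, U) = (O + U) + U = O + 2*U)
E(D, F) = 9 (E(D, F) = (6 - 3)**2 = 3**2 = 9)
E(242, w(-1, -6))/(-73771) = 9/(-73771) = 9*(-1/73771) = -9/73771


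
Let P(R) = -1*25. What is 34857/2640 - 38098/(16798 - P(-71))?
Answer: 161940197/14804240 ≈ 10.939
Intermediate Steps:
P(R) = -25
34857/2640 - 38098/(16798 - P(-71)) = 34857/2640 - 38098/(16798 - 1*(-25)) = 34857*(1/2640) - 38098/(16798 + 25) = 11619/880 - 38098/16823 = 161940197/14804240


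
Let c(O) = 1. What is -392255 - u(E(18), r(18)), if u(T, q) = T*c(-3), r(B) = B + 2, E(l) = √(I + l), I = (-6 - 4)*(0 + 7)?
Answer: -392255 - 2*I*√13 ≈ -3.9226e+5 - 7.2111*I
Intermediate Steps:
I = -70 (I = -10*7 = -70)
E(l) = √(-70 + l)
r(B) = 2 + B
u(T, q) = T (u(T, q) = T*1 = T)
-392255 - u(E(18), r(18)) = -392255 - √(-70 + 18) = -392255 - √(-52) = -392255 - 2*I*√13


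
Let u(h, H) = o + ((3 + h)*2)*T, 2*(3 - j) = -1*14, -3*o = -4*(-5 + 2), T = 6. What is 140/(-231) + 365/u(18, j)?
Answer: 7085/8184 ≈ 0.86571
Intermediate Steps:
o = -4 (o = -(-4)*(-5 + 2)/3 = -(-4)*(-3)/3 = -⅓*12 = -4)
j = 10 (j = 3 - (-1)*14/2 = 3 - ½*(-14) = 3 + 7 = 10)
u(h, H) = 32 + 12*h (u(h, H) = -4 + ((3 + h)*2)*6 = -4 + (6 + 2*h)*6 = -4 + (36 + 12*h) = 32 + 12*h)
140/(-231) + 365/u(18, j) = 140/(-231) + 365/(32 + 12*18) = 140*(-1/231) + 365/(32 + 216) = -20/33 + 365/248 = 7085/8184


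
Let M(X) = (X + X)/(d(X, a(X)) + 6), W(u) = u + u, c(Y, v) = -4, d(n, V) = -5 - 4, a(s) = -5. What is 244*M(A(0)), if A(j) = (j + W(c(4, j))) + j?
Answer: 3904/3 ≈ 1301.3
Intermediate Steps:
d(n, V) = -9
W(u) = 2*u
A(j) = -8 + 2*j (A(j) = (j + 2*(-4)) + j = (j - 8) + j = (-8 + j) + j = -8 + 2*j)
M(X) = -2*X/3 (M(X) = (X + X)/(-9 + 6) = (2*X)/(-3) = (2*X)*(-1/3) = -2*X/3)
244*M(A(0)) = 244*(-2*(-8 + 2*0)/3) = 244*(-2*(-8 + 0)/3) = 244*(-2/3*(-8)) = 244*(16/3) = 3904/3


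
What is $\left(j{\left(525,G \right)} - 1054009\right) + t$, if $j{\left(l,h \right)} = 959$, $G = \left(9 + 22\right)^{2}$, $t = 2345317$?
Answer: $1292267$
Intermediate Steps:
$G = 961$ ($G = 31^{2} = 961$)
$\left(j{\left(525,G \right)} - 1054009\right) + t = \left(959 - 1054009\right) + 2345317 = -1053050 + 2345317 = 1292267$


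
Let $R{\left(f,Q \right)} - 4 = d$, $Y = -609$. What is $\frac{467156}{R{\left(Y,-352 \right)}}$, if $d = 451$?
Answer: $\frac{467156}{455} \approx 1026.7$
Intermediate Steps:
$R{\left(f,Q \right)} = 455$ ($R{\left(f,Q \right)} = 4 + 451 = 455$)
$\frac{467156}{R{\left(Y,-352 \right)}} = \frac{467156}{455}$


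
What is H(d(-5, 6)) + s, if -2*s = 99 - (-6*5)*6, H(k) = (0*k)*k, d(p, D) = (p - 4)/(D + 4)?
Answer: -279/2 ≈ -139.50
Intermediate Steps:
d(p, D) = (-4 + p)/(4 + D)
H(k) = 0 (H(k) = 0*k = 0)
s = -279/2 (s = -(99 - (-6*5)*6)/2 = -(99 - (-30)*6)/2 = -(99 - 1*(-180))/2 = -(99 + 180)/2 = -1/2*279 = -279/2 ≈ -139.50)
H(d(-5, 6)) + s = 0 - 279/2 = -279/2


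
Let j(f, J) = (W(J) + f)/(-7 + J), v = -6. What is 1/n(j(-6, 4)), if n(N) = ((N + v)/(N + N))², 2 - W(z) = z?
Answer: 64/25 ≈ 2.5600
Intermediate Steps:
W(z) = 2 - z
j(f, J) = (2 + f - J)/(-7 + J) (j(f, J) = ((2 - J) + f)/(-7 + J) = (2 + f - J)/(-7 + J))
n(N) = (-6 + N)²/(4*N²) (n(N) = ((N - 6)/(N + N))² = ((-6 + N)/((2*N)))² = ((-6 + N)*(1/(2*N)))² = ((-6 + N)/(2*N))² = (-6 + N)²/(4*N²))
1/n(j(-6, 4)) = 1/((-6 + (2 - 6 - 1*4)/(-7 + 4))²/(4*((2 - 6 - 1*4)/(-7 + 4))²)) = 1/((-6 + (2 - 6 - 4)/(-3))²/(4*((2 - 6 - 4)/(-3))²)) = 1/((-6 - ⅓*(-8))²/(4*(-⅓*(-8))²)) = 1/((-6 + 8/3)²/(4*(8/3)²)) = 1/((¼)*(9/64)*(-10/3)²) = 1/((¼)*(9/64)*(100/9)) = 1/(25/64) = 64/25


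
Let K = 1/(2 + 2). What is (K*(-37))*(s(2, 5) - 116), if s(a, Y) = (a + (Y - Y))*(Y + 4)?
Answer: 1813/2 ≈ 906.50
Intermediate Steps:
s(a, Y) = a*(4 + Y) (s(a, Y) = (a + 0)*(4 + Y) = a*(4 + Y))
K = ¼ (K = 1/4 = ¼ ≈ 0.25000)
(K*(-37))*(s(2, 5) - 116) = ((¼)*(-37))*(2*(4 + 5) - 116) = -37*(2*9 - 116)/4 = -37*(18 - 116)/4 = -37/4*(-98) = 1813/2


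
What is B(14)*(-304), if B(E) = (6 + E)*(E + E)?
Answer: -170240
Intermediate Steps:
B(E) = 2*E*(6 + E) (B(E) = (6 + E)*(2*E) = 2*E*(6 + E))
B(14)*(-304) = (2*14*(6 + 14))*(-304) = (2*14*20)*(-304) = 560*(-304) = -170240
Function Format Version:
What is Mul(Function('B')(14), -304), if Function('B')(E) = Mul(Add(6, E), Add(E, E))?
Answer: -170240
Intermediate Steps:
Function('B')(E) = Mul(2, E, Add(6, E)) (Function('B')(E) = Mul(Add(6, E), Mul(2, E)) = Mul(2, E, Add(6, E)))
Mul(Function('B')(14), -304) = Mul(Mul(2, 14, Add(6, 14)), -304) = Mul(Mul(2, 14, 20), -304) = Mul(560, -304) = -170240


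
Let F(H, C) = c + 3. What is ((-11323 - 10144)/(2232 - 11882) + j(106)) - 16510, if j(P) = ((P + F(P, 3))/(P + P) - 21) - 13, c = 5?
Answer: -4230008012/255725 ≈ -16541.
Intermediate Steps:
F(H, C) = 8 (F(H, C) = 5 + 3 = 8)
j(P) = -34 + (8 + P)/(2*P) (j(P) = ((P + 8)/(P + P) - 21) - 13 = ((8 + P)/((2*P)) - 21) - 13 = ((8 + P)*(1/(2*P)) - 21) - 13 = ((8 + P)/(2*P) - 21) - 13 = (-21 + (8 + P)/(2*P)) - 13 = -34 + (8 + P)/(2*P))
((-11323 - 10144)/(2232 - 11882) + j(106)) - 16510 = ((-11323 - 10144)/(2232 - 11882) + (-67/2 + 4/106)) - 16510 = (-21467/(-9650) + (-67/2 + 4*(1/106))) - 16510 = (-21467*(-1/9650) + (-67/2 + 2/53)) - 16510 = (21467/9650 - 3547/106) - 16510 = -7988262/255725 - 16510 = -4230008012/255725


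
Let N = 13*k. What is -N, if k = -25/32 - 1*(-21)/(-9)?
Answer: 3887/96 ≈ 40.490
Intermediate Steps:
k = -299/96 (k = -25*1/32 + 21*(-⅑) = -25/32 - 7/3 = -299/96 ≈ -3.1146)
N = -3887/96 (N = 13*(-299/96) = -3887/96 ≈ -40.490)
-N = -1*(-3887/96) = 3887/96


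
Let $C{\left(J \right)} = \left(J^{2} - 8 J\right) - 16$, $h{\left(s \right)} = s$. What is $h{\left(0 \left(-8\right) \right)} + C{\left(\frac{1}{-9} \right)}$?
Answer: $- \frac{1223}{81} \approx -15.099$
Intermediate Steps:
$C{\left(J \right)} = -16 + J^{2} - 8 J$
$h{\left(0 \left(-8\right) \right)} + C{\left(\frac{1}{-9} \right)} = 0 \left(-8\right) - \left(16 - \frac{8}{9} - \frac{1}{81}\right) = 0 - \left(\frac{136}{9} - \frac{1}{81}\right) = 0 + \left(-16 + \frac{1}{81} + \frac{8}{9}\right) = 0 - \frac{1223}{81} = - \frac{1223}{81}$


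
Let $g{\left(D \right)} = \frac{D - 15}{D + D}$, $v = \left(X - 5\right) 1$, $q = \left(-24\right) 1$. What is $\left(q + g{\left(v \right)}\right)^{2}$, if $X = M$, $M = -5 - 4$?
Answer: $\frac{413449}{784} \approx 527.36$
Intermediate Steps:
$M = -9$
$X = -9$
$q = -24$
$v = -14$ ($v = \left(-9 - 5\right) 1 = \left(-14\right) 1 = -14$)
$g{\left(D \right)} = \frac{-15 + D}{2 D}$
$\left(q + g{\left(v \right)}\right)^{2} = \left(-24 + \frac{-15 - 14}{2 \left(-14\right)}\right)^{2} = \left(-24 + \frac{1}{2} \left(- \frac{1}{14}\right) \left(-29\right)\right)^{2} = \left(-24 + \frac{29}{28}\right)^{2} = \left(- \frac{643}{28}\right)^{2} = \frac{413449}{784}$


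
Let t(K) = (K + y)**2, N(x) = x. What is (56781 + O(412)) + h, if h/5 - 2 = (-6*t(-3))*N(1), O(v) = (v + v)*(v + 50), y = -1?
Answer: 436999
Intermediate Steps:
O(v) = 2*v*(50 + v) (O(v) = (2*v)*(50 + v) = 2*v*(50 + v))
t(K) = (-1 + K)**2 (t(K) = (K - 1)**2 = (-1 + K)**2)
h = -470 (h = 10 + 5*(-6*(-1 - 3)**2*1) = 10 + 5*(-6*(-4)**2*1) = 10 + 5*(-6*16*1) = 10 + 5*(-96*1) = 10 + 5*(-96) = 10 - 480 = -470)
(56781 + O(412)) + h = (56781 + 2*412*(50 + 412)) - 470 = (56781 + 2*412*462) - 470 = (56781 + 380688) - 470 = 437469 - 470 = 436999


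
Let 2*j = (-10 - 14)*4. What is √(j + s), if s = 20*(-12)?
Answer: 12*I*√2 ≈ 16.971*I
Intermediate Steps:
j = -48 (j = ((-10 - 14)*4)/2 = (-24*4)/2 = (½)*(-96) = -48)
s = -240
√(j + s) = √(-48 - 240) = √(-288) = 12*I*√2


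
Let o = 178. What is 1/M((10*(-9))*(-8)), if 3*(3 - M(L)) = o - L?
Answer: 3/551 ≈ 0.0054446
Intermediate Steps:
M(L) = -169/3 + L/3 (M(L) = 3 - (178 - L)/3 = 3 + (-178/3 + L/3) = -169/3 + L/3)
1/M((10*(-9))*(-8)) = 1/(-169/3 + ((10*(-9))*(-8))/3) = 1/(-169/3 + (-90*(-8))/3) = 1/(-169/3 + (⅓)*720) = 1/(-169/3 + 240) = 1/(551/3) = 3/551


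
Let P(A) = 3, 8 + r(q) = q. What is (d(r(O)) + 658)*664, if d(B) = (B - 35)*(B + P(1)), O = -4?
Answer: 717784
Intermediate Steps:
r(q) = -8 + q
d(B) = (-35 + B)*(3 + B) (d(B) = (B - 35)*(B + 3) = (-35 + B)*(3 + B))
(d(r(O)) + 658)*664 = ((-105 + (-8 - 4)**2 - 32*(-8 - 4)) + 658)*664 = ((-105 + (-12)**2 - 32*(-12)) + 658)*664 = ((-105 + 144 + 384) + 658)*664 = (423 + 658)*664 = 1081*664 = 717784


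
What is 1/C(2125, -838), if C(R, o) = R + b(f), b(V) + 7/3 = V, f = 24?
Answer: 3/6440 ≈ 0.00046584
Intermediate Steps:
b(V) = -7/3 + V
C(R, o) = 65/3 + R (C(R, o) = R + (-7/3 + 24) = R + 65/3 = 65/3 + R)
1/C(2125, -838) = 1/(65/3 + 2125) = 1/(6440/3) = 3/6440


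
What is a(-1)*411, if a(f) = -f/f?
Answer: -411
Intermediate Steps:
a(f) = -1 (a(f) = -1*1 = -1)
a(-1)*411 = -1*411 = -411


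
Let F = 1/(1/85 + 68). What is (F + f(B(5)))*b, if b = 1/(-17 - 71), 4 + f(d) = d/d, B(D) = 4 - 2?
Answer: 8629/254364 ≈ 0.033924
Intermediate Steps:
B(D) = 2
f(d) = -3 (f(d) = -4 + d/d = -4 + 1 = -3)
b = -1/88 (b = 1/(-88) = -1/88 ≈ -0.011364)
F = 85/5781 (F = 1/(1/85 + 68) = 1/(5781/85) = 85/5781 ≈ 0.014703)
(F + f(B(5)))*b = (85/5781 - 3)*(-1/88) = -17258/5781*(-1/88) = 8629/254364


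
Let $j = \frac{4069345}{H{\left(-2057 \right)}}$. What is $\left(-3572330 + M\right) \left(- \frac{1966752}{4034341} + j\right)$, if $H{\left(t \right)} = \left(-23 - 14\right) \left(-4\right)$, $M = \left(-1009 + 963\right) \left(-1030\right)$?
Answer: $- \frac{28934260028220178775}{298541234} \approx -9.6919 \cdot 10^{10}$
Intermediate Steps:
$M = 47380$ ($M = \left(-46\right) \left(-1030\right) = 47380$)
$H{\left(t \right)} = 148$ ($H{\left(t \right)} = \left(-37\right) \left(-4\right) = 148$)
$j = \frac{4069345}{148} \approx 27496.0$
$\left(-3572330 + M\right) \left(- \frac{1966752}{4034341} + j\right) = \left(-3572330 + 47380\right) \left(- \frac{1966752}{4034341} + \frac{4069345}{148}\right) = - 3524950 \left(\left(-1966752\right) \frac{1}{4034341} + \frac{4069345}{148}\right) = - 3524950 \left(- \frac{1966752}{4034341} + \frac{4069345}{148}\right) = \left(-3524950\right) \frac{16416834297349}{597082468} = - \frac{28934260028220178775}{298541234}$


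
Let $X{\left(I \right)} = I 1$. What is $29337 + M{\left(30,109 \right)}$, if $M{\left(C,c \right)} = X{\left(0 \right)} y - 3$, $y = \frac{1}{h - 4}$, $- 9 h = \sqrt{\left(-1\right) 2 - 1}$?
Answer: $29334$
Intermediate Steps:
$h = - \frac{i \sqrt{3}}{9}$ ($h = - \frac{\sqrt{\left(-1\right) 2 - 1}}{9} = - \frac{\sqrt{-2 - 1}}{9} = - \frac{\sqrt{-3}}{9} = - \frac{i \sqrt{3}}{9} \approx - 0.19245 i$)
$X{\left(I \right)} = I$
$y = \frac{1}{-4 - \frac{i \sqrt{3}}{9}}$ ($y = \frac{1}{- \frac{i \sqrt{3}}{9} - 4} = \frac{1}{-4 - \frac{i \sqrt{3}}{9}} \approx -0.24942 + 0.012 i$)
$M{\left(C,c \right)} = -3$ ($M{\left(C,c \right)} = 0 \left(- \frac{108}{433} + \frac{3 i \sqrt{3}}{433}\right) - 3 = 0 - 3 = -3$)
$29337 + M{\left(30,109 \right)} = 29337 - 3 = 29334$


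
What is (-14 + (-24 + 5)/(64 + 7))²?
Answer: 1026169/5041 ≈ 203.56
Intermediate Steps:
(-14 + (-24 + 5)/(64 + 7))² = (-14 - 19/71)² = (-1013/71)² = 1026169/5041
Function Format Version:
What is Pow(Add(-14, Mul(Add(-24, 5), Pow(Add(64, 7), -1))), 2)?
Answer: Rational(1026169, 5041) ≈ 203.56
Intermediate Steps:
Pow(Add(-14, Mul(Add(-24, 5), Pow(Add(64, 7), -1))), 2) = Pow(Add(-14, Mul(-19, Pow(71, -1))), 2) = Pow(Add(-14, Mul(-19, Rational(1, 71))), 2) = Pow(Add(-14, Rational(-19, 71)), 2) = Pow(Rational(-1013, 71), 2) = Rational(1026169, 5041)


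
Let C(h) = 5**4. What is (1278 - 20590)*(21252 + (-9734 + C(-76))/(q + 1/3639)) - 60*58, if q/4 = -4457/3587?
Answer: -28921318847184264/64872505 ≈ -4.4582e+8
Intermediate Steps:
C(h) = 625
q = -17828/3587 (q = 4*(-4457/3587) = -17828/3587 ≈ -4.9702)
(1278 - 20590)*(21252 + (-9734 + C(-76))/(q + 1/3639)) - 60*58 = (1278 - 20590)*(21252 + (-9734 + 625)/(-17828/3587 + 1/3639)) - 60*58 = -19312*(21252 - 9109/(-17828/3587 + 1/3639)) - 1*3480 = -19312*(21252 - 9109/(-64872505/13053093)) - 3480 = -19312*(21252 - 9109*(-13053093/64872505)) - 3480 = -19312*(21252 + 118900624137/64872505) - 3480 = -19312*1497571100397/64872505 - 3480 = -28921093090866864/64872505 - 3480 = -28921318847184264/64872505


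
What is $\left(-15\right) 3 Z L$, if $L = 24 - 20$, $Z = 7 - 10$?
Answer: $540$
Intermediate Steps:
$Z = -3$
$L = 4$
$\left(-15\right) 3 Z L = \left(-15\right) 3 \left(-3\right) 4 = \left(-45\right) \left(-3\right) 4 = 135 \cdot 4 = 540$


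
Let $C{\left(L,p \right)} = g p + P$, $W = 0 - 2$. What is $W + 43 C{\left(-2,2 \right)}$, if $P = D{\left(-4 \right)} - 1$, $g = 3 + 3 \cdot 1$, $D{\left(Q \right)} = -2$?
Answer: $385$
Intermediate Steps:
$W = -2$ ($W = 0 - 2 = -2$)
$g = 6$ ($g = 3 + 3 = 6$)
$P = -3$ ($P = -2 - 1 = -3$)
$C{\left(L,p \right)} = -3 + 6 p$ ($C{\left(L,p \right)} = 6 p - 3 = -3 + 6 p$)
$W + 43 C{\left(-2,2 \right)} = -2 + 43 \left(-3 + 6 \cdot 2\right) = -2 + 43 \left(-3 + 12\right) = -2 + 43 \cdot 9 = -2 + 387 = 385$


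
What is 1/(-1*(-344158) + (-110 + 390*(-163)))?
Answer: 1/280478 ≈ 3.5653e-6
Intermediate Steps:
1/(-1*(-344158) + (-110 + 390*(-163))) = 1/(344158 + (-110 - 63570)) = 1/(344158 - 63680) = 1/280478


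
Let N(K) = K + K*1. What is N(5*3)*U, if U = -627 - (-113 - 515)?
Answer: 30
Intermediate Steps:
N(K) = 2*K (N(K) = K + K = 2*K)
U = 1 (U = -627 - 1*(-628) = -627 + 628 = 1)
N(5*3)*U = (2*(5*3))*1 = (2*15)*1 = 30*1 = 30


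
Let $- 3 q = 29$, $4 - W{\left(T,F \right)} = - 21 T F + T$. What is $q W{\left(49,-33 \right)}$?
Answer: $328686$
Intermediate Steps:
$W{\left(T,F \right)} = 4 - T + 21 F T$ ($W{\left(T,F \right)} = 4 - \left(- 21 T F + T\right) = 4 - \left(- 21 F T + T\right) = 4 - \left(T - 21 F T\right) = 4 + \left(- T + 21 F T\right) = 4 - T + 21 F T$)
$q = - \frac{29}{3}$ ($q = \left(- \frac{1}{3}\right) 29 = - \frac{29}{3} \approx -9.6667$)
$q W{\left(49,-33 \right)} = - \frac{29 \left(4 - 49 + 21 \left(-33\right) 49\right)}{3} = - \frac{29 \left(4 - 49 - 33957\right)}{3} = \left(- \frac{29}{3}\right) \left(-34002\right) = 328686$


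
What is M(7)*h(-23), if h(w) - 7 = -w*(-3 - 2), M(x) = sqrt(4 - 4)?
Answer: 0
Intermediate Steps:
M(x) = 0 (M(x) = sqrt(0) = 0)
h(w) = 7 + 5*w (h(w) = 7 - w*(-3 - 2) = 7 - w*(-5) = 7 - (-5)*w = 7 + 5*w)
M(7)*h(-23) = 0*(7 + 5*(-23)) = 0*(7 - 115) = 0*(-108) = 0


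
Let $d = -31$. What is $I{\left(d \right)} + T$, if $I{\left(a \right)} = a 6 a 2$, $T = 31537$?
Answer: $43069$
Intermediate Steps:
$I{\left(a \right)} = 12 a^{2}$ ($I{\left(a \right)} = 6 a 2 a = 12 a^{2}$)
$I{\left(d \right)} + T = 12 \left(-31\right)^{2} + 31537 = 12 \cdot 961 + 31537 = 11532 + 31537 = 43069$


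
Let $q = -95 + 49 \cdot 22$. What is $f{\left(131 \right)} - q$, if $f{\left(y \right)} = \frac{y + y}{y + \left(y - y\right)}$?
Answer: $-981$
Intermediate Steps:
$f{\left(y \right)} = 2$ ($f{\left(y \right)} = \frac{2 y}{y + 0} = \frac{2 y}{y} = 2$)
$q = 983$ ($q = -95 + 1078 = 983$)
$f{\left(131 \right)} - q = 2 - 983 = -981$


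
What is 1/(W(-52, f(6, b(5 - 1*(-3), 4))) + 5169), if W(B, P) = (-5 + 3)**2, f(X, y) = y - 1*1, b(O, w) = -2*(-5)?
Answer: 1/5173 ≈ 0.00019331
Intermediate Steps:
b(O, w) = 10
f(X, y) = -1 + y (f(X, y) = y - 1 = -1 + y)
W(B, P) = 4 (W(B, P) = (-2)**2 = 4)
1/(W(-52, f(6, b(5 - 1*(-3), 4))) + 5169) = 1/(4 + 5169) = 1/5173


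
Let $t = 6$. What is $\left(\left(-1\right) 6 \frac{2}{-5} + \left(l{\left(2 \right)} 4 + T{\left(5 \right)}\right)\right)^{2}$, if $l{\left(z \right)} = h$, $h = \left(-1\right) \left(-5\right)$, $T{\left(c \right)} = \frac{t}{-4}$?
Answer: $\frac{43681}{100} \approx 436.81$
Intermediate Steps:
$T{\left(c \right)} = - \frac{3}{2}$ ($T{\left(c \right)} = \frac{6}{-4} = 6 \left(- \frac{1}{4}\right) = - \frac{3}{2}$)
$h = 5$
$l{\left(z \right)} = 5$
$\left(\left(-1\right) 6 \frac{2}{-5} + \left(l{\left(2 \right)} 4 + T{\left(5 \right)}\right)\right)^{2} = \left(\left(-1\right) 6 \frac{2}{-5} + \left(5 \cdot 4 - \frac{3}{2}\right)\right)^{2} = \left(- 6 \cdot 2 \left(- \frac{1}{5}\right) + \left(20 - \frac{3}{2}\right)\right)^{2} = \left(\left(-6\right) \left(- \frac{2}{5}\right) + \frac{37}{2}\right)^{2} = \left(\frac{12}{5} + \frac{37}{2}\right)^{2} = \left(\frac{209}{10}\right)^{2} = \frac{43681}{100}$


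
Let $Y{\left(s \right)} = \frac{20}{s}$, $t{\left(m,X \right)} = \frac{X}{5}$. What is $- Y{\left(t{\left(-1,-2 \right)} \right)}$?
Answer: $50$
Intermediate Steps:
$t{\left(m,X \right)} = \frac{X}{5}$ ($t{\left(m,X \right)} = X \frac{1}{5} = \frac{X}{5}$)
$- Y{\left(t{\left(-1,-2 \right)} \right)} = - \frac{20}{\frac{1}{5} \left(-2\right)} = - \frac{20}{- \frac{2}{5}} = - \frac{20 \left(-5\right)}{2} = \left(-1\right) \left(-50\right) = 50$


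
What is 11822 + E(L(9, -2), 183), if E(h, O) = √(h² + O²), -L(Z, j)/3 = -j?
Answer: 11822 + 15*√149 ≈ 12005.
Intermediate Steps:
L(Z, j) = 3*j (L(Z, j) = -(-3)*j = 3*j)
E(h, O) = √(O² + h²)
11822 + E(L(9, -2), 183) = 11822 + √(183² + (3*(-2))²) = 11822 + √(33489 + (-6)²) = 11822 + √(33489 + 36) = 11822 + √33525 = 11822 + 15*√149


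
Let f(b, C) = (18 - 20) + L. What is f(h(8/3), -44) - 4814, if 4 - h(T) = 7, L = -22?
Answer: -4838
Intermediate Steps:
h(T) = -3 (h(T) = 4 - 1*7 = 4 - 7 = -3)
f(b, C) = -24 (f(b, C) = (18 - 20) - 22 = -2 - 22 = -24)
f(h(8/3), -44) - 4814 = -24 - 4814 = -4838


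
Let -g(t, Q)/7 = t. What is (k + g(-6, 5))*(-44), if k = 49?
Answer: -4004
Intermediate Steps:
g(t, Q) = -7*t
(k + g(-6, 5))*(-44) = (49 - 7*(-6))*(-44) = (49 + 42)*(-44) = 91*(-44) = -4004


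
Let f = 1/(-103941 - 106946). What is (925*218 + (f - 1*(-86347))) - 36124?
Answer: 53116741350/210887 ≈ 2.5187e+5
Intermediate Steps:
f = -1/210887 (f = 1/(-210887) = -1/210887 ≈ -4.7419e-6)
(925*218 + (f - 1*(-86347))) - 36124 = (925*218 + (-1/210887 - 1*(-86347))) - 36124 = (201650 + (-1/210887 + 86347)) - 36124 = (201650 + 18209459788/210887) - 36124 = 60734823338/210887 - 36124 = 53116741350/210887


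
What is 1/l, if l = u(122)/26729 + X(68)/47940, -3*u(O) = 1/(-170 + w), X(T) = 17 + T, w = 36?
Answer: 336678484/596979 ≈ 563.97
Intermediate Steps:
u(O) = 1/402 (u(O) = -1/(3*(-170 + 36)) = -1/3/(-134) = -1/3*(-1/134) = 1/402)
l = 596979/336678484 (l = (1/402)/26729 + (17 + 68)/47940 = (1/402)*(1/26729) + 85*(1/47940) = 1/10745058 + 1/564 = 596979/336678484 ≈ 0.0017731)
1/l = 1/(596979/336678484) = 336678484/596979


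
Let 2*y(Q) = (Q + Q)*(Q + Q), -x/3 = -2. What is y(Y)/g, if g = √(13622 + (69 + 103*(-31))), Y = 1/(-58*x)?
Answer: √10498/635674896 ≈ 1.6118e-7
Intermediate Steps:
x = 6 (x = -3*(-2) = 6)
Y = -1/348 (Y = 1/(-58*6) = 1/(-348) = -1/348 ≈ -0.0028736)
y(Q) = 2*Q² (y(Q) = ((Q + Q)*(Q + Q))/2 = ((2*Q)*(2*Q))/2 = (4*Q²)/2 = 2*Q²)
g = √10498 (g = √(13622 + (69 - 3193)) = √(13622 - 3124) = √10498 ≈ 102.46)
y(Y)/g = (2*(-1/348)²)/(√10498) = (2*(1/121104))*(√10498/10498) = (√10498/10498)/60552 = √10498/635674896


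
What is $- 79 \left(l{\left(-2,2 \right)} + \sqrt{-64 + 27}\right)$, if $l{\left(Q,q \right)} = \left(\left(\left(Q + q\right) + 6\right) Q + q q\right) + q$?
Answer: $474 - 79 i \sqrt{37} \approx 474.0 - 480.54 i$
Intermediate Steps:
$l{\left(Q,q \right)} = q + q^{2} + Q \left(6 + Q + q\right)$ ($l{\left(Q,q \right)} = \left(\left(6 + Q + q\right) Q + q^{2}\right) + q = \left(Q \left(6 + Q + q\right) + q^{2}\right) + q = \left(q^{2} + Q \left(6 + Q + q\right)\right) + q = q + q^{2} + Q \left(6 + Q + q\right)$)
$- 79 \left(l{\left(-2,2 \right)} + \sqrt{-64 + 27}\right) = - 79 \left(\left(2 + \left(-2\right)^{2} + 2^{2} + 6 \left(-2\right) - 4\right) + \sqrt{-64 + 27}\right) = - 79 \left(\left(2 + 4 + 4 - 12 - 4\right) + \sqrt{-37}\right) = - 79 \left(-6 + i \sqrt{37}\right) = 474 - 79 i \sqrt{37}$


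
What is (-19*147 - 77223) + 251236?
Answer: 171220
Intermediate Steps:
(-19*147 - 77223) + 251236 = (-2793 - 77223) + 251236 = -80016 + 251236 = 171220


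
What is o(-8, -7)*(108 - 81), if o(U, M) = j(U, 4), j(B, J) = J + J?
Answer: 216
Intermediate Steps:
j(B, J) = 2*J
o(U, M) = 8 (o(U, M) = 2*4 = 8)
o(-8, -7)*(108 - 81) = 8*(108 - 81) = 8*27 = 216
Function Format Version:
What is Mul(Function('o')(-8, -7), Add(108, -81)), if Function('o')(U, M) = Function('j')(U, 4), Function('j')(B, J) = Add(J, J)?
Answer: 216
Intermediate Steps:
Function('j')(B, J) = Mul(2, J)
Function('o')(U, M) = 8 (Function('o')(U, M) = Mul(2, 4) = 8)
Mul(Function('o')(-8, -7), Add(108, -81)) = Mul(8, Add(108, -81)) = Mul(8, 27) = 216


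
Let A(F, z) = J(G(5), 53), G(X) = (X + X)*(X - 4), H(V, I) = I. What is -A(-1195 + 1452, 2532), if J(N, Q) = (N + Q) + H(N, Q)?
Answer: -116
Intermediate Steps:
G(X) = 2*X*(-4 + X) (G(X) = (2*X)*(-4 + X) = 2*X*(-4 + X))
J(N, Q) = N + 2*Q (J(N, Q) = (N + Q) + Q = N + 2*Q)
A(F, z) = 116 (A(F, z) = 2*5*(-4 + 5) + 2*53 = 2*5*1 + 106 = 10 + 106 = 116)
-A(-1195 + 1452, 2532) = -1*116 = -116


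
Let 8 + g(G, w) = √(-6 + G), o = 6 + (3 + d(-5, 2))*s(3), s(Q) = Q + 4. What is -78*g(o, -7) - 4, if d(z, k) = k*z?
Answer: 620 - 546*I ≈ 620.0 - 546.0*I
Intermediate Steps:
s(Q) = 4 + Q
o = -43 (o = 6 + (3 + 2*(-5))*(4 + 3) = 6 + (3 - 10)*7 = 6 - 7*7 = 6 - 49 = -43)
g(G, w) = -8 + √(-6 + G)
-78*g(o, -7) - 4 = -78*(-8 + √(-6 - 43)) - 4 = -78*(-8 + √(-49)) - 4 = -78*(-8 + 7*I) - 4 = (624 - 546*I) - 4 = 620 - 546*I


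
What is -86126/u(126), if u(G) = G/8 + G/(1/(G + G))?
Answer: -344504/127071 ≈ -2.7111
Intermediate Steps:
u(G) = 2*G² + G/8 (u(G) = G*(⅛) + G/(1/(2*G)) = G/8 + G/((1/(2*G))) = G/8 + G*(2*G) = G/8 + 2*G² = 2*G² + G/8)
-86126/u(126) = -86126*4/(63*(1 + 16*126)) = -86126*4/(63*(1 + 2016)) = -86126/((⅛)*126*2017) = -86126/127071/4 = -86126*4/127071 = -344504/127071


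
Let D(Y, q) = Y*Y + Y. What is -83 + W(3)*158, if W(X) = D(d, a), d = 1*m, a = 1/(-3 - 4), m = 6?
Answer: 6553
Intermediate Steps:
a = -⅐ (a = 1/(-7) = -⅐ ≈ -0.14286)
d = 6 (d = 1*6 = 6)
D(Y, q) = Y + Y² (D(Y, q) = Y² + Y = Y + Y²)
W(X) = 42 (W(X) = 6*(1 + 6) = 6*7 = 42)
-83 + W(3)*158 = -83 + 42*158 = -83 + 6636 = 6553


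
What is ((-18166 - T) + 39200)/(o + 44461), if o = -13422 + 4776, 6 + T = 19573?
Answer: 1467/35815 ≈ 0.040960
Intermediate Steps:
T = 19567 (T = -6 + 19573 = 19567)
o = -8646
((-18166 - T) + 39200)/(o + 44461) = ((-18166 - 1*19567) + 39200)/(-8646 + 44461) = ((-18166 - 19567) + 39200)/35815 = (-37733 + 39200)*(1/35815) = 1467*(1/35815) = 1467/35815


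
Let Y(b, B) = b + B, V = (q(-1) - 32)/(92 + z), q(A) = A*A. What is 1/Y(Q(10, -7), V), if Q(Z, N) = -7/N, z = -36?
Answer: 56/25 ≈ 2.2400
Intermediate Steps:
q(A) = A²
V = -31/56 (V = ((-1)² - 32)/(92 - 36) = (1 - 32)/56 = -31*1/56 = -31/56 ≈ -0.55357)
Y(b, B) = B + b
1/Y(Q(10, -7), V) = 1/(-31/56 - 7/(-7)) = 1/(-31/56 - 7*(-⅐)) = 1/(-31/56 + 1) = 1/(25/56) = 56/25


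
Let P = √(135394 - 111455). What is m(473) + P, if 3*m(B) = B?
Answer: 473/3 + √23939 ≈ 312.39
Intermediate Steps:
P = √23939 ≈ 154.72
m(B) = B/3
m(473) + P = (⅓)*473 + √23939 = 473/3 + √23939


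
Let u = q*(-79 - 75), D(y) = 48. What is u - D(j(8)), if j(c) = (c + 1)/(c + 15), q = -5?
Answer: 722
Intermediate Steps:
j(c) = (1 + c)/(15 + c)
u = 770 (u = -5*(-79 - 75) = -5*(-154) = 770)
u - D(j(8)) = 770 - 1*48 = 770 - 48 = 722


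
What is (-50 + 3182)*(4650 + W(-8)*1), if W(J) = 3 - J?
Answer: 14598252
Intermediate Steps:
(-50 + 3182)*(4650 + W(-8)*1) = (-50 + 3182)*(4650 + (3 - 1*(-8))*1) = 3132*(4650 + (3 + 8)*1) = 3132*(4650 + 11*1) = 3132*(4650 + 11) = 3132*4661 = 14598252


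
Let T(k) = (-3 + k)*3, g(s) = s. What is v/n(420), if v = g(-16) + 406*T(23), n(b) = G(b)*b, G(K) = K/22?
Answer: 33473/11025 ≈ 3.0361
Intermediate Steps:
T(k) = -9 + 3*k
G(K) = K/22 (G(K) = K*(1/22) = K/22)
n(b) = b²/22 (n(b) = (b/22)*b = b²/22)
v = 24344 (v = -16 + 406*(-9 + 3*23) = -16 + 406*(-9 + 69) = -16 + 406*60 = -16 + 24360 = 24344)
v/n(420) = 24344/(((1/22)*420²)) = 24344/(((1/22)*176400)) = 24344/(88200/11) = 24344*(11/88200) = 33473/11025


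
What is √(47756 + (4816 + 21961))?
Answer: √74533 ≈ 273.01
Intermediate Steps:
√(47756 + (4816 + 21961)) = √(47756 + 26777) = √74533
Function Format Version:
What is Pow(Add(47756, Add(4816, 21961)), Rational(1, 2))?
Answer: Pow(74533, Rational(1, 2)) ≈ 273.01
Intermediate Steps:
Pow(Add(47756, Add(4816, 21961)), Rational(1, 2)) = Pow(Add(47756, 26777), Rational(1, 2)) = Pow(74533, Rational(1, 2))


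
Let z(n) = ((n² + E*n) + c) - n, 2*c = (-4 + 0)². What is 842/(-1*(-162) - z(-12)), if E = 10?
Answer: 421/59 ≈ 7.1356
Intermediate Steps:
c = 8 (c = (-4 + 0)²/2 = (½)*(-4)² = (½)*16 = 8)
z(n) = 8 + n² + 9*n (z(n) = ((n² + 10*n) + 8) - n = (8 + n² + 10*n) - n = 8 + n² + 9*n)
842/(-1*(-162) - z(-12)) = 842/(-1*(-162) - (8 + (-12)² + 9*(-12))) = 842/(162 - (8 + 144 - 108)) = 842/(162 - 1*44) = 842/(162 - 44) = 842/118 = 842*(1/118) = 421/59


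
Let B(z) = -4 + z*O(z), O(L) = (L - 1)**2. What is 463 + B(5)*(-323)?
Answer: -24085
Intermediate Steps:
O(L) = (-1 + L)**2
B(z) = -4 + z*(-1 + z)**2
463 + B(5)*(-323) = 463 + (-4 + 5*(-1 + 5)**2)*(-323) = 463 + (-4 + 5*4**2)*(-323) = 463 + (-4 + 5*16)*(-323) = 463 + (-4 + 80)*(-323) = 463 + 76*(-323) = 463 - 24548 = -24085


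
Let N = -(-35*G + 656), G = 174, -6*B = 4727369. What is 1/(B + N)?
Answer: -6/4694765 ≈ -1.2780e-6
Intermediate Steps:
B = -4727369/6 (B = -⅙*4727369 = -4727369/6 ≈ -7.8790e+5)
N = 5434 (N = -(-35*174 + 656) = -(-6090 + 656) = -1*(-5434) = 5434)
1/(B + N) = 1/(-4727369/6 + 5434) = 1/(-4694765/6) = -6/4694765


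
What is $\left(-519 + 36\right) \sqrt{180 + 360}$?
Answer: $- 2898 \sqrt{15} \approx -11224.0$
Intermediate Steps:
$\left(-519 + 36\right) \sqrt{180 + 360} = - 483 \sqrt{540} = - 483 \cdot 6 \sqrt{15} = - 2898 \sqrt{15}$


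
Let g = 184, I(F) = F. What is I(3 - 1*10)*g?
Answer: -1288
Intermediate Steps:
I(3 - 1*10)*g = (3 - 1*10)*184 = (3 - 10)*184 = -7*184 = -1288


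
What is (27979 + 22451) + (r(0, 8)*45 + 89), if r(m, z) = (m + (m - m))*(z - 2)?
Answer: 50519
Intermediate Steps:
r(m, z) = m*(-2 + z) (r(m, z) = (m + 0)*(-2 + z) = m*(-2 + z))
(27979 + 22451) + (r(0, 8)*45 + 89) = (27979 + 22451) + ((0*(-2 + 8))*45 + 89) = 50430 + ((0*6)*45 + 89) = 50430 + (0*45 + 89) = 50430 + (0 + 89) = 50430 + 89 = 50519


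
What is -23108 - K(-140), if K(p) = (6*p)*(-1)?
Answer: -23948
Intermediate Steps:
K(p) = -6*p
-23108 - K(-140) = -23108 - (-6)*(-140) = -23108 - 1*840 = -23108 - 840 = -23948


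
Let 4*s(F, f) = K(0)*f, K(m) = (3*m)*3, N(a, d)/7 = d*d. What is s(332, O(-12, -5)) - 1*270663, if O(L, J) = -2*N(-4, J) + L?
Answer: -270663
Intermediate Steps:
N(a, d) = 7*d² (N(a, d) = 7*(d*d) = 7*d²)
O(L, J) = L - 14*J² (O(L, J) = -14*J² + L = L - 14*J²)
K(m) = 9*m
s(F, f) = 0 (s(F, f) = ((9*0)*f)/4 = (0*f)/4 = (¼)*0 = 0)
s(332, O(-12, -5)) - 1*270663 = 0 - 1*270663 = 0 - 270663 = -270663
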